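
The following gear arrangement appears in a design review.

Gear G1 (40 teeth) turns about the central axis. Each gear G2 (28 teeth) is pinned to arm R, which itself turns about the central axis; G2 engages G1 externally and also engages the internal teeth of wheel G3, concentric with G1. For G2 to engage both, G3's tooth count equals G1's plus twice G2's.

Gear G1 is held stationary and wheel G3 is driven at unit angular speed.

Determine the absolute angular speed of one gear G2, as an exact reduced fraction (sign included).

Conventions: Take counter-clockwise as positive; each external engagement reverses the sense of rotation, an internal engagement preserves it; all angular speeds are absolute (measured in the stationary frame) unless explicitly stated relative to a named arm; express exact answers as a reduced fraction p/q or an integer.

class = planetary set [G3 = 40+2·28 = 96; Willis about the carrier]
ring teeth: 40 + 2·28 = 96
40(ω_sun−ω_arm) = −96(ω_ring−ω_arm),  ω_sun = 0, ω_ring = 1
40(0−ω_arm) = −96(1−ω_arm)  ⇒  136·ω_arm = 96  ⇒  ω_arm = 12/17
sun–planet mesh: 40·(0−12/17) = −28·(ω_p−ω_arm)  ⇒  ω_p−ω_arm = 120/119
ω_p = 12/17 + 120/119 = 12/7
exact speed ratio = 12/7

12/7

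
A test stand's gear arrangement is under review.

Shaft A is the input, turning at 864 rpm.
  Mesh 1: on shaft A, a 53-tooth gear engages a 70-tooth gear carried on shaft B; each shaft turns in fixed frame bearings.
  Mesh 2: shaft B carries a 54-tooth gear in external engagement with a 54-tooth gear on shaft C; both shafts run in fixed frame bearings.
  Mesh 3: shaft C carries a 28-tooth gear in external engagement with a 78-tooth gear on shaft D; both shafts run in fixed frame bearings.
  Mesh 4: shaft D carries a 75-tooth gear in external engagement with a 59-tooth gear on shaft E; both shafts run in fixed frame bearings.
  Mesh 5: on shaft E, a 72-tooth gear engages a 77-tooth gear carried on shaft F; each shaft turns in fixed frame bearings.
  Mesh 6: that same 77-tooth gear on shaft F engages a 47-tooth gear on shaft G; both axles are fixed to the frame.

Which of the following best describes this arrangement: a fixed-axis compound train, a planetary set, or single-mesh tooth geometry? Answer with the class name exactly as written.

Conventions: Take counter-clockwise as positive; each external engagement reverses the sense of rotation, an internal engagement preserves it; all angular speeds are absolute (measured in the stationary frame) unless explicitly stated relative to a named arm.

fixed-axis compound train

6-mesh fixed-axis compound train (all bearings frame-fixed)
classification: fixed-axis compound train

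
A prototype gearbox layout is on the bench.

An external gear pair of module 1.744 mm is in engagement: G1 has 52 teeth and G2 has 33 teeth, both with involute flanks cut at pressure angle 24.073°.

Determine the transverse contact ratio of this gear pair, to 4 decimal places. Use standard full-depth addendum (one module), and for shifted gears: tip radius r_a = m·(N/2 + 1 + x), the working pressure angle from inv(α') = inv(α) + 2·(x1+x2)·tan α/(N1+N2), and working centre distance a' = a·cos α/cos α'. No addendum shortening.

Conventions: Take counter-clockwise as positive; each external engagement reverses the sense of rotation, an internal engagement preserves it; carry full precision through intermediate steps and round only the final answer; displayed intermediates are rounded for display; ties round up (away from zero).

1.5454

single-mesh involute tooth geometry (52T engaging 33T at module 1.744)
base radii: r_b1 = 41.400273, r_b2 = 26.273250
tip radii: r_a1 = 47.088000, r_a2 = 30.520000
no profile shift: α' = α, a' = a
action lengths: √(r_a1²−r_b1²) = 22.434284, √(r_a2²−r_b2²) = 15.530187
base pitch p_b = π·m·cos α = 5.002415
CR = (22.434284 + 15.530187 − 74.120000·sin 24.07300°)/5.002415 = 1.545434
contact ratio ≈ 1.5454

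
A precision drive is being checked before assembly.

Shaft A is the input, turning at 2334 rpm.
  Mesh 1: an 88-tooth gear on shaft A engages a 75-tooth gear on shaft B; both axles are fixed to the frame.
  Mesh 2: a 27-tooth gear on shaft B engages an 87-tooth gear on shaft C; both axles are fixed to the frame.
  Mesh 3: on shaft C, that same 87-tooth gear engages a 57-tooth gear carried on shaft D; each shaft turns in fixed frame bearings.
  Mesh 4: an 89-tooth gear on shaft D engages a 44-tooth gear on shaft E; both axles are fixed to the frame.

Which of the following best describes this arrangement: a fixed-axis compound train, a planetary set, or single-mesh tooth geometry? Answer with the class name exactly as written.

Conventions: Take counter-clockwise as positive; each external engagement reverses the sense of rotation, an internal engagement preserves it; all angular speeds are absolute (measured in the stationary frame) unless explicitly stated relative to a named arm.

fixed-axis compound train

recognized (5 fixed axles, 4 meshes): fixed-axis compound train
classification: fixed-axis compound train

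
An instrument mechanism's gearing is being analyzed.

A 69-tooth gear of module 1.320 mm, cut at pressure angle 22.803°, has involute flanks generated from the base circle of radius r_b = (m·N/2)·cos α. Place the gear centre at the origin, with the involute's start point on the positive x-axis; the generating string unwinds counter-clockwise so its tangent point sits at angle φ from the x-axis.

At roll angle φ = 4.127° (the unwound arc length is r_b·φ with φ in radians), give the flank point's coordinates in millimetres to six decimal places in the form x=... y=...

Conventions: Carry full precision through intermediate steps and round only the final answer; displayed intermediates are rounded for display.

topology: single-mesh involute geometry — m = 1.320, N = 69
pitch radius r_p = m·N/2 = 1.320·69/2 = 45.540000
base radius r_b = r_p·cos α = 45.540000·cos 22.803° = 41.980724
roll angle φ = 4.127° = 0.07202974 rad
x = r_b·(cos φ + φ·sin φ) = 42.089487
y = r_b·(sin φ − φ·cos φ) = 0.005227

x=42.089487 y=0.005227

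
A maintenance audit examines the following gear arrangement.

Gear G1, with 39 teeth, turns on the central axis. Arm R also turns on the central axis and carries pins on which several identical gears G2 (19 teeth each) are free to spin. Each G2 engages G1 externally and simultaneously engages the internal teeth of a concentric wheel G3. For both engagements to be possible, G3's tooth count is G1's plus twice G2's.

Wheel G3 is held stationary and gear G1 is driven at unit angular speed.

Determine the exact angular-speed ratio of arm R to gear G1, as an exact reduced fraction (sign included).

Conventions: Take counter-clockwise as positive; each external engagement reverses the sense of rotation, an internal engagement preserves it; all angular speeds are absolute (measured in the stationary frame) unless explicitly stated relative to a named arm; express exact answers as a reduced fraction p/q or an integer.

planetary set (39T centre, 19T on arm, 77T internal) — Willis relation
ring teeth: 39 + 2·19 = 77
39(ω_sun−ω_arm) = −77(ω_ring−ω_arm),  ω_ring = 0, ω_sun = 1
39(1−ω_arm) = −77(0−ω_arm)  ⇒  116·ω_arm = 39  ⇒  ω_arm = 39/116
ω_out/ω_in = 39/116

39/116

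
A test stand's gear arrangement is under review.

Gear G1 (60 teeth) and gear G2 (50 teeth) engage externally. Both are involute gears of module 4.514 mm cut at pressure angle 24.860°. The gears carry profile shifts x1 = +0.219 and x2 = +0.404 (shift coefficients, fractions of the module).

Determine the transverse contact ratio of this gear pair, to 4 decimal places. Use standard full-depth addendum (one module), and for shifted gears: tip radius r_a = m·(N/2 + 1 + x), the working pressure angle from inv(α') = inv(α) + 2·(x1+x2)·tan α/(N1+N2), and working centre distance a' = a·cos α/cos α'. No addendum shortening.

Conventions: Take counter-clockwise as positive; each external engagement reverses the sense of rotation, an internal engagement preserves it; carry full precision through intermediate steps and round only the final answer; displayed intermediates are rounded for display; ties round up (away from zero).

1.4974

single-mesh involute tooth geometry (60T engaging 50T at module 4.514)
base radii: r_b1 = 122.871676, r_b2 = 102.393063
tip radii: r_a1 = 140.922566, r_a2 = 119.187656
inv(α') = inv(24.860°) + 2·(+0.219+0.404)·tan α/(60+50) = 0.03469575  ⇒  α' = 26.17892°
a' = a·cos α / cos α' = 248.2700·cos 24.860°/cos 26.17892° = 251.013522
action lengths: √(r_a1²−r_b1²) = 69.005224, √(r_a2²−r_b2²) = 61.002934
base pitch p_b = π·m·cos α = 12.867092
CR = (69.005224 + 61.002934 − 251.013522·sin 26.17892°)/12.867092 = 1.497392
contact ratio ≈ 1.4974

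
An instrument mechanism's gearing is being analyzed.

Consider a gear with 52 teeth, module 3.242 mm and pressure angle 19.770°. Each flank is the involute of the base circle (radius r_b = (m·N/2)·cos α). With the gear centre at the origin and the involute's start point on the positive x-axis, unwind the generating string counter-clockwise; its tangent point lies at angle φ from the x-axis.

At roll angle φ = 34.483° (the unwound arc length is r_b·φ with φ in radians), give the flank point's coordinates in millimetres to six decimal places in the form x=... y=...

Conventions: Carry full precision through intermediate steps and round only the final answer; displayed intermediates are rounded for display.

x=92.414764 y=5.557964

class = single-mesh tooth geometry [base-circle involute, m = 3.242, 52T]
pitch radius r_p = m·N/2 = 3.242·52/2 = 84.292000
base radius r_b = r_p·cos α = 84.292000·cos 19.770° = 79.323661
roll angle φ = 34.483° = 0.60184189 rad
x = r_b·(cos φ + φ·sin φ) = 92.414764
y = r_b·(sin φ − φ·cos φ) = 5.557964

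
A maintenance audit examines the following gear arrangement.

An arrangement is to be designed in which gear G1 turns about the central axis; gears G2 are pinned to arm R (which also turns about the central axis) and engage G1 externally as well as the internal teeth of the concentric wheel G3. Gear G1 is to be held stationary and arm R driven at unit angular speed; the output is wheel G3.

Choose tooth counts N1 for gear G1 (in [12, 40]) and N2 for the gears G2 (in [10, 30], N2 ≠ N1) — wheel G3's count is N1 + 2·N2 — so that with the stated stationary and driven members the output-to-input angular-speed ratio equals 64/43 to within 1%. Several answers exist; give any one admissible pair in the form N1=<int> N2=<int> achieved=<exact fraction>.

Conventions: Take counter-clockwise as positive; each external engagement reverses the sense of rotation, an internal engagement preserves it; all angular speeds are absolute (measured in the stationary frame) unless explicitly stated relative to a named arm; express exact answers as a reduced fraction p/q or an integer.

N1=21 N2=11 achieved=64/43

class = planetary set [ratio 64/43 wanted; Willis about the carrier]
Willis with ω_sun = 0: ω_ring/ω_arm = (N1+N3)/N3; set equal to 64/43  ⇒  N3/N1 = 1/(64/43 − 1) = 43/21
N3 = N1 + 2·N2  ⇒  N2/N1 = (N3/N1 − 1)/2 = (43/21 − 1)/2 = 11/21
smallest multiple with N1 ≥ 12 and N2 ≥ 10: k = 1  ⇒  N1 = 1·21 = 21, N2 = 1·11 = 11 (N1 ≤ 40, N2 ≤ 30, N2 ≠ N1 ✓), N3 = 21 + 2·11 = 43
check: (N1+N3)/N3 with N1 = 21, N3 = 43 gives 64/43; |achieved − target| = 0 ≤ 16/1075 ✓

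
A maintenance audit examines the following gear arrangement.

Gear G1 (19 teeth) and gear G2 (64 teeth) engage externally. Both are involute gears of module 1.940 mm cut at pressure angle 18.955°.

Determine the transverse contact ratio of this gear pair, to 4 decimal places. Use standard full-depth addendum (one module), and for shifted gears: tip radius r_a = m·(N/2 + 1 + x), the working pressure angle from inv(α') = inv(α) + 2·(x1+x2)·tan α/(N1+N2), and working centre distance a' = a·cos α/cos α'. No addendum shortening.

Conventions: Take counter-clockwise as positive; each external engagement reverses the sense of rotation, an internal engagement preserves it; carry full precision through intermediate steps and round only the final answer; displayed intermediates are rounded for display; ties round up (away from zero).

1.7191

recognized (one external pair, fixed centres): single-mesh tooth geometry, m = 1.940, N1 = 19, N2 = 64
base radii: r_b1 = 17.430615, r_b2 = 58.713649
tip radii: r_a1 = 20.370000, r_a2 = 64.020000
no profile shift: α' = α, a' = a
action lengths: √(r_a1²−r_b1²) = 10.540900, √(r_a2²−r_b2²) = 25.519950
base pitch p_b = π·m·cos α = 5.764199
CR = (10.540900 + 25.519950 − 80.510000·sin 18.95500°)/5.764199 = 1.719086
contact ratio ≈ 1.7191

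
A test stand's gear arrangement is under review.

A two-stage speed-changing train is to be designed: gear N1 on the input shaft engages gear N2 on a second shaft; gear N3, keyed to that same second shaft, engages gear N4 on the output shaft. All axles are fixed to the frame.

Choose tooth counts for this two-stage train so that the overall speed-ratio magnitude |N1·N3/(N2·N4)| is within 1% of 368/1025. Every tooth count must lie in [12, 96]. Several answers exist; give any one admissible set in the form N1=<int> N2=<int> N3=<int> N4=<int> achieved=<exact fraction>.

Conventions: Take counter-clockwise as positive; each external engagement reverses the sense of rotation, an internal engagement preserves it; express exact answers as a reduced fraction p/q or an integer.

N1=16 N2=25 N3=23 N4=41 achieved=368/1025

class = fixed-axis compound train [2-stage, 368/1025 wanted]
target = 368/1025 in lowest terms: an exact hit needs N1·N3 = k·368 and N2·N4 = k·1025 for one integer k, every count in [12, 96]; additionally prefer no 1:1 stage (N1 ≠ N2, N3 ≠ N4)
k = 1: N1·N3 = 368 = 16·23, N2·N4 = 1025 = 25·41
achieved = 16·23/(25·41) = 368/1025; |achieved − target| = 0 ≤ 92/25625 ✓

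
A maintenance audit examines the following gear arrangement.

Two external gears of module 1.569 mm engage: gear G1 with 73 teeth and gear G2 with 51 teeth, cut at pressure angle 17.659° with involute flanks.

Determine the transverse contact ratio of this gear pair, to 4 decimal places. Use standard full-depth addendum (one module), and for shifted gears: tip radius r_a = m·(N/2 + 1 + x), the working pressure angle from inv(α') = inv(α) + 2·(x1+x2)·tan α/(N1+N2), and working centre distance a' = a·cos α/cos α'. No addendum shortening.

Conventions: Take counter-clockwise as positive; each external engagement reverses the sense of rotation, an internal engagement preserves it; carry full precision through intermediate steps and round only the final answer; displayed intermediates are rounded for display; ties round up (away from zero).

class = single-mesh tooth geometry [involute pair 73T × 51T, m = 1.569]
base radii: r_b1 = 54.569939, r_b2 = 38.124204
tip radii: r_a1 = 58.837500, r_a2 = 41.578500
no profile shift: α' = α, a' = a
action lengths: √(r_a1²−r_b1²) = 21.999389, √(r_a2²−r_b2²) = 16.592670
base pitch p_b = π·m·cos α = 4.696891
CR = (21.999389 + 16.592670 − 97.278000·sin 17.65900°)/4.696891 = 1.933759
contact ratio ≈ 1.9338

1.9338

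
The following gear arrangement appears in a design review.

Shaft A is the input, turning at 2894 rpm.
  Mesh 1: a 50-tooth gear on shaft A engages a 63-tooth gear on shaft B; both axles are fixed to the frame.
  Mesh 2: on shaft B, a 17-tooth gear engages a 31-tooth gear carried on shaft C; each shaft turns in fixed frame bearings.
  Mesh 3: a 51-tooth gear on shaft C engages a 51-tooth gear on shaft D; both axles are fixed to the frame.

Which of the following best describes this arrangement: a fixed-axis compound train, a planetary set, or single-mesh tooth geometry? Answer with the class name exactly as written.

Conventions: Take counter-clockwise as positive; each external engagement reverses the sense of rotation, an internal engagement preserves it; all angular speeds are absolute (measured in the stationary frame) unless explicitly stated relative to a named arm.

recognized (4 fixed axles, 3 meshes): fixed-axis compound train
classification: fixed-axis compound train

fixed-axis compound train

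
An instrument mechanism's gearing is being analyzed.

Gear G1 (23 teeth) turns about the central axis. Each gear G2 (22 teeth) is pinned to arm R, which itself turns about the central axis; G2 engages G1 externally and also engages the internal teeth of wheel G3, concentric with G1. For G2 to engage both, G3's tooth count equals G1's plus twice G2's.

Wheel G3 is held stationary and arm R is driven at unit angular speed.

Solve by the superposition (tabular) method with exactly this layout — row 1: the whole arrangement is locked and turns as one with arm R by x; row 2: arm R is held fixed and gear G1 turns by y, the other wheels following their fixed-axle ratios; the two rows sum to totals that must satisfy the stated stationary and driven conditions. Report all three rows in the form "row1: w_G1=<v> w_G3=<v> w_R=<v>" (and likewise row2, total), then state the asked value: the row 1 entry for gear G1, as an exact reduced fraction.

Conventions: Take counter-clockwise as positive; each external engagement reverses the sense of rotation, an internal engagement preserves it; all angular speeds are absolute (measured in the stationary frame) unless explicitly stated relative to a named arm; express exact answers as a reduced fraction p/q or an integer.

topology: planetary set — G1 23T / G2 22T / G3 67T, arm = carrier (Willis)
row 1 (train locked, turned with arm): all members turn x
row 2 (arm held, sun turns y): ω_ring = −(23/67)·y, ω_arm = 0
boundary: total ω_ring = x − (23/67)·y = 0 and total ω_arm = x = 1  ⇒  y = 67/23, x = 1
row 2 ring = −(23/67)·67/23 = -1
totals (row 1 + row 2): sun 1 + 67/23 = 90/23, ring 1 + (-1) = 0, arm 1 + 0 = 1
asked cell (row1, sun) = 1

row1: w_G1=1 w_G3=1 w_R=1
row2: w_G1=67/23 w_G3=-1 w_R=0
total: w_G1=90/23 w_G3=0 w_R=1
asked value: 1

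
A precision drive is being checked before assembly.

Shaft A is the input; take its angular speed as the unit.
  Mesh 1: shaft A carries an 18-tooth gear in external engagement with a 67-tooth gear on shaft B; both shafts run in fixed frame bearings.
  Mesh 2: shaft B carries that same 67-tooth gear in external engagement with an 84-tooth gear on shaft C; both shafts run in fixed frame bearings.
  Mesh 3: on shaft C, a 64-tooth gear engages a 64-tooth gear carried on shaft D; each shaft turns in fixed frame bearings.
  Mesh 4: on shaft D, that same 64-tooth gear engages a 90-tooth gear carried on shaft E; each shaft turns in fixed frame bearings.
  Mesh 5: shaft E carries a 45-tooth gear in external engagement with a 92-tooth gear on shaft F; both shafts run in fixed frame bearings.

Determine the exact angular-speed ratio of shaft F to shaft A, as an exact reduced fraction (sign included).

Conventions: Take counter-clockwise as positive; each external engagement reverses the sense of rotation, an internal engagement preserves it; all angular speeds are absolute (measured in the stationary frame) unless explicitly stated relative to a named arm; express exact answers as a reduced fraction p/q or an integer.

class = fixed-axis compound train [5 meshes; 5 ratios multiply, 5 sense flips]
mesh 1 [18T→67T]: running ratio 18/67, sense −
mesh 2 [67T→84T]: running ratio 3/14, sense +
mesh 3 [64T→64T]: running ratio 3/14, sense −
mesh 4 [64T→90T]: running ratio 16/105, sense +
mesh 5 [45T→92T]: running ratio 12/161, sense −
ω_out/ω_in = -12/161

-12/161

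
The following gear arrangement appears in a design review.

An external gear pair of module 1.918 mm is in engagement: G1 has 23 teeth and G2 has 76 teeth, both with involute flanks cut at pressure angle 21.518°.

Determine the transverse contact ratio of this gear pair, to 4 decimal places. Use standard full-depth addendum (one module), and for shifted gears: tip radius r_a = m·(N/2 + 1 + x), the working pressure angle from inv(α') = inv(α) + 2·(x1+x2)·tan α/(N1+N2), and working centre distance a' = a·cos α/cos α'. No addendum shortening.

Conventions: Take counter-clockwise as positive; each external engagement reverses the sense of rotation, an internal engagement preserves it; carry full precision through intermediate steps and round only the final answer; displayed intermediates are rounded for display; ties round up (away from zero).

1.6351

recognized (one external pair, fixed centres): single-mesh tooth geometry, m = 1.918, N1 = 23, N2 = 76
base radii: r_b1 = 20.519680, r_b2 = 67.804159
tip radii: r_a1 = 23.975000, r_a2 = 74.802000
no profile shift: α' = α, a' = a
action lengths: √(r_a1²−r_b1²) = 12.399330, √(r_a2²−r_b2²) = 31.590113
base pitch p_b = π·m·cos α = 5.605607
CR = (12.399330 + 31.590113 − 94.941000·sin 21.51800°)/5.605607 = 1.635095
contact ratio ≈ 1.6351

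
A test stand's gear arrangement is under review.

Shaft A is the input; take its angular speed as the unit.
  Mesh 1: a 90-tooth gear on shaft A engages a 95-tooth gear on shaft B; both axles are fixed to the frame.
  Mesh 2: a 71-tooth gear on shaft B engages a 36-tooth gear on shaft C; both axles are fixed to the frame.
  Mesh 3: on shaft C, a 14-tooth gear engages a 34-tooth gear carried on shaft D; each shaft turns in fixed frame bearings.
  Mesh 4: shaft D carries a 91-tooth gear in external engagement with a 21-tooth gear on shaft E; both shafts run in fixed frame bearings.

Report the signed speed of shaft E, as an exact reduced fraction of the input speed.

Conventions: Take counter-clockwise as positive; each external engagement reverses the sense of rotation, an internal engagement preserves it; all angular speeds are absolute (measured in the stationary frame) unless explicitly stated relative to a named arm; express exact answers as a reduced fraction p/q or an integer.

6461/1938

4-mesh fixed-axis compound train (all bearings frame-fixed)
mesh 1 [90T→95T]: |ω|/ω_in = 1×90/95 = 18/19, sense flips to −
mesh 2 [71T→36T]: |ω|/ω_in = (18/19)×71/36 = 71/38, sense flips to +
mesh 3 [14T→34T]: |ω|/ω_in = (71/38)×14/34 = 497/646, sense flips to −
mesh 4 [91T→21T]: |ω|/ω_in = (497/646)×91/21 = 6461/1938, sense flips to +
signed output speed (× input speed) = 6461/1938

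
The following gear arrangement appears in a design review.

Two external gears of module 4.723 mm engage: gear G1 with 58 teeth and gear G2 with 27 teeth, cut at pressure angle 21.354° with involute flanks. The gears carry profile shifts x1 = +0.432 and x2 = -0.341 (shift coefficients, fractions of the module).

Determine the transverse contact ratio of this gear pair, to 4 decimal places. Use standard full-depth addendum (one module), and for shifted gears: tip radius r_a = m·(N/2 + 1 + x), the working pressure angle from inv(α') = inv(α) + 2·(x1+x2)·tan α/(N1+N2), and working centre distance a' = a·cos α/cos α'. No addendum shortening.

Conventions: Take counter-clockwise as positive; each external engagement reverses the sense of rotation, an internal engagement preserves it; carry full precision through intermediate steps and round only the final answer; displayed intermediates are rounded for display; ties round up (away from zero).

recognized (one external pair, fixed centres): single-mesh tooth geometry, m = 4.723, N1 = 58, N2 = 27
base radii: r_b1 = 127.564004, r_b2 = 59.383243
tip radii: r_a1 = 143.730336, r_a2 = 66.872957
inv(α') = inv(21.354°) + 2·(+0.432-0.341)·tan α/(58+27) = 0.01910938  ⇒  α' = 21.66284°
a' = a·cos α / cos α' = 200.7275·cos 21.354°/cos 21.66284° = 201.154344
action lengths: √(r_a1²−r_b1²) = 66.225632, √(r_a2²−r_b2²) = 30.750980
base pitch p_b = π·m·cos α = 13.819108
CR = (66.225632 + 30.750980 − 201.154344·sin 21.66284°)/13.819108 = 1.644221
contact ratio ≈ 1.6442

1.6442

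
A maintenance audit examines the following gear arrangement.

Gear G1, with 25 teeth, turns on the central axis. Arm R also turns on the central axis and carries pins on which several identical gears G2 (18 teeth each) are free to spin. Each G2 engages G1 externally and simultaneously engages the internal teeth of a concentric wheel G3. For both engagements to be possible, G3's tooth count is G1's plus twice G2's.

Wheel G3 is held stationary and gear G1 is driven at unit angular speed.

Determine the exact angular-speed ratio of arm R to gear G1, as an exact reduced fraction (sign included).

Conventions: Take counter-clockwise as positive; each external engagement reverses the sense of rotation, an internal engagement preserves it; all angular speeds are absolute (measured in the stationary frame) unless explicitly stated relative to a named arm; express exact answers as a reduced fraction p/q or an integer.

25/86

recognized (axles ride arm R): planetary set, 25/18/61 teeth
ring teeth: 25 + 2·18 = 61
25(ω_sun−ω_arm) = −61(ω_ring−ω_arm),  ω_ring = 0, ω_sun = 1
25(1−ω_arm) = −61(0−ω_arm)  ⇒  86·ω_arm = 25  ⇒  ω_arm = 25/86
ω_out/ω_in = 25/86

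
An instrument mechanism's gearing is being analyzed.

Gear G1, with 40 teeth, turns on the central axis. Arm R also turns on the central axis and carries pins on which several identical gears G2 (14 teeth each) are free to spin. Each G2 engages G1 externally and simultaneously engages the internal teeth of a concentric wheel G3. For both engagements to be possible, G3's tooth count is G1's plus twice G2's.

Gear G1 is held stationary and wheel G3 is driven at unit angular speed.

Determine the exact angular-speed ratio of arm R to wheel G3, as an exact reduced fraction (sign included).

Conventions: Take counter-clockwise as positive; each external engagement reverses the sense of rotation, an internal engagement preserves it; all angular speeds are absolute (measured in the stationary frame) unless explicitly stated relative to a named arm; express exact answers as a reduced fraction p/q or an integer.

class = planetary set [G3 = 40+2·14 = 68; Willis about the carrier]
ring teeth: 40 + 2·14 = 68
40(ω_sun−ω_arm) = −68(ω_ring−ω_arm),  ω_sun = 0, ω_ring = 1
40(0−ω_arm) = −68(1−ω_arm)  ⇒  108·ω_arm = 68  ⇒  ω_arm = 17/27
ω_out/ω_in = 17/27

17/27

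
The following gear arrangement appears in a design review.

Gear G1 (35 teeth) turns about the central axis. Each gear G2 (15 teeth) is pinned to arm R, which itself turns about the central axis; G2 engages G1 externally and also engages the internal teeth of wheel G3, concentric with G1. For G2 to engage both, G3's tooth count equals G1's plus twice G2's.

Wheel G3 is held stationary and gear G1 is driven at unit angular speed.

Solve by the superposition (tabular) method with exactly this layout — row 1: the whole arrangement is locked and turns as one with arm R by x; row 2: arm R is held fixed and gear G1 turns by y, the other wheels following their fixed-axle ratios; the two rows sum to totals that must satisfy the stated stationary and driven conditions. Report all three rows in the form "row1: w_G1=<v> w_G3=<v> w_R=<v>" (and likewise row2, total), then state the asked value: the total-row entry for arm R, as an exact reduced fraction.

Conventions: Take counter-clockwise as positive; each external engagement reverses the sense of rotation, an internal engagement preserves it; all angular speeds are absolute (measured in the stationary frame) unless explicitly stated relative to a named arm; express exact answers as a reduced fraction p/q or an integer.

row1: w_G1=7/20 w_G3=7/20 w_R=7/20
row2: w_G1=13/20 w_G3=-7/20 w_R=0
total: w_G1=1 w_G3=0 w_R=7/20
asked value: 7/20

topology: planetary set — G1 35T / G2 15T / G3 65T, arm = carrier (Willis)
row 1 (train locked, turned with arm): all members turn x
row 2 — arm fixed, fixed-axis ratios: sun y, ring −(35/65)·y, arm 0
boundary: total ω_ring = x − (35/65)·y = 0 and total ω_sun = x + y = 1  ⇒  y = 13/20, x = 7/20
row 2 ring = −(35/65)·13/20 = -7/20
totals (row 1 + row 2): sun 7/20 + 13/20 = 1, ring 7/20 + (-7/20) = 0, arm 7/20 + 0 = 7/20
asked cell (total, arm) = 7/20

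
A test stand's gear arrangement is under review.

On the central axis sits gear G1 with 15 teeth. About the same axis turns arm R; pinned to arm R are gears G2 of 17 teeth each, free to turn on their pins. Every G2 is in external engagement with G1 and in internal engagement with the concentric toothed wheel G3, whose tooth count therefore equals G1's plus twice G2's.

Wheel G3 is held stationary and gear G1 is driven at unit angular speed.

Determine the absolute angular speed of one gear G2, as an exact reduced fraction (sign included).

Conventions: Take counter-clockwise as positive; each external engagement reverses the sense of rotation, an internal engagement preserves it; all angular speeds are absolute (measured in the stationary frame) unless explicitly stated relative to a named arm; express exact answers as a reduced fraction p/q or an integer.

-15/34

class = planetary set [G3 = 15+2·17 = 49; Willis about the carrier]
ring teeth: 15 + 2·17 = 49
15(ω_sun−ω_arm) = −49(ω_ring−ω_arm),  ω_ring = 0, ω_sun = 1
15(1−ω_arm) = −49(0−ω_arm)  ⇒  64·ω_arm = 15  ⇒  ω_arm = 15/64
sun–planet mesh: 15·(1−15/64) = −17·(ω_p−ω_arm)  ⇒  ω_p−ω_arm = -735/1088
ω_p = 15/64 − 735/1088 = -15/34
exact speed ratio = -15/34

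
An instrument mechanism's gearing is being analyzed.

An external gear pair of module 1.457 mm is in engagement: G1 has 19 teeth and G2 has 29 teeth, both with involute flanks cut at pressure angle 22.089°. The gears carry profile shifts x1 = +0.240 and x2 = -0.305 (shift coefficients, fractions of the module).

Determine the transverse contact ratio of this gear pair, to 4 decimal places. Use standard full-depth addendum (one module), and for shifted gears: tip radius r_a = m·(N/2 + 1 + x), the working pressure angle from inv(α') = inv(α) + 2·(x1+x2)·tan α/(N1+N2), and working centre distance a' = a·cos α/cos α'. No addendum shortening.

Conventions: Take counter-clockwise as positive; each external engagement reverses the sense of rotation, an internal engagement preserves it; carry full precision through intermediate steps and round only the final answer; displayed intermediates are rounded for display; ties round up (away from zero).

1.5118

recognized (one external pair, fixed centres): single-mesh tooth geometry, m = 1.457, N1 = 19, N2 = 29
base radii: r_b1 = 12.825546, r_b2 = 19.575833
tip radii: r_a1 = 15.648180, r_a2 = 22.139115
inv(α') = inv(22.089°) + 2·(+0.240-0.305)·tan α/(19+29) = 0.01920936  ⇒  α' = 21.69908°
a' = a·cos α / cos α' = 34.9680·cos 22.089°/cos 21.69908° = 34.872497
action lengths: √(r_a1²−r_b1²) = 8.964983, √(r_a2²−r_b2²) = 10.340560
base pitch p_b = π·m·cos α = 4.241331
CR = (8.964983 + 10.340560 − 34.872497·sin 21.69908°)/4.241331 = 1.511806
contact ratio ≈ 1.5118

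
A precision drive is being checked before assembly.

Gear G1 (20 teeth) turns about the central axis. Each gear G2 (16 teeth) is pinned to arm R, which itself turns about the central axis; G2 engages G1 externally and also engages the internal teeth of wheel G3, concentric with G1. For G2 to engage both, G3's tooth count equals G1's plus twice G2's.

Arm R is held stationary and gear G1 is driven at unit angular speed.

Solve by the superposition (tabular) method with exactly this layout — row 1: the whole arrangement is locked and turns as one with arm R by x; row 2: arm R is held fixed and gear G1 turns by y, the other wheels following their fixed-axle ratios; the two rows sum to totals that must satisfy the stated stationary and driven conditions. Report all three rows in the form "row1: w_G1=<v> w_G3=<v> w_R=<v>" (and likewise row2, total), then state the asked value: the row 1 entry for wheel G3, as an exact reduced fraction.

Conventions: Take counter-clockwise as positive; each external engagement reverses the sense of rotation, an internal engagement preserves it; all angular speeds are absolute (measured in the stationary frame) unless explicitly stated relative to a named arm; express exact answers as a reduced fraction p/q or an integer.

row1: w_G1=0 w_G3=0 w_R=0
row2: w_G1=1 w_G3=-5/13 w_R=0
total: w_G1=1 w_G3=-5/13 w_R=0
asked value: 0

class = planetary set [G3 = 20+2·16 = 52; Willis about the carrier]
row 1 (train locked, turned with arm): all members turn x
superposition row 2 [arm held]: sun y, ring −(20/52)·y, arm 0
boundary: total ω_arm = x = 0 and total ω_sun = x + y = 1  ⇒  y = 1, x = 0
row 2 ring = −(20/52)·1 = -5/13
totals (row 1 + row 2): sun 0 + 1 = 1, ring 0 + (-5/13) = -5/13, arm 0 + 0 = 0
asked cell (row1, ring) = 0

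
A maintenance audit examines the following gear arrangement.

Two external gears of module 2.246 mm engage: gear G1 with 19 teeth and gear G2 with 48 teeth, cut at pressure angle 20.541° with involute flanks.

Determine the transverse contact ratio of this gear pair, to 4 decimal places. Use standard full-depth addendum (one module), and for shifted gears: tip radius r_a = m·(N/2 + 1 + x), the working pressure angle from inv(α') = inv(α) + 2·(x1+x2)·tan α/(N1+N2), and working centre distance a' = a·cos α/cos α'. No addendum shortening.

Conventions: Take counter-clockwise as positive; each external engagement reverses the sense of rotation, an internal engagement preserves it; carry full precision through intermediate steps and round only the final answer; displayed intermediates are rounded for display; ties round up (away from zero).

recognized (one external pair, fixed centres): single-mesh tooth geometry, m = 2.246, N1 = 19, N2 = 48
base radii: r_b1 = 19.980422, r_b2 = 50.476856
tip radii: r_a1 = 23.583000, r_a2 = 56.150000
no profile shift: α' = α, a' = a
action lengths: √(r_a1²−r_b1²) = 12.527594, √(r_a2²−r_b2²) = 24.594908
base pitch p_b = π·m·cos α = 6.607405
CR = (12.527594 + 24.594908 − 75.241000·sin 20.54100°)/6.607405 = 1.622743
contact ratio ≈ 1.6227

1.6227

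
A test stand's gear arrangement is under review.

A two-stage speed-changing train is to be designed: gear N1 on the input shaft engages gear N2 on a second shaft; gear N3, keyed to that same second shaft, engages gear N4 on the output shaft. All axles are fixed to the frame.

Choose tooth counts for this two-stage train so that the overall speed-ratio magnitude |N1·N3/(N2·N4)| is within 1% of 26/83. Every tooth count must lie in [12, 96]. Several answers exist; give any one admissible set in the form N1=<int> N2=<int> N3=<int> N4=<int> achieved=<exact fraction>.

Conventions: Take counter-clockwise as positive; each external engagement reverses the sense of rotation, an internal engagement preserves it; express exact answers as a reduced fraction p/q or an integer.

class = fixed-axis compound train [2-stage, 26/83 wanted]
target = 26/83 in lowest terms: an exact hit needs N1·N3 = k·26 and N2·N4 = k·83 for one integer k, every count in [12, 96]; additionally prefer no 1:1 stage (N1 ≠ N2, N3 ≠ N4)
k = 1…11: no 1:1-free in-range split of k·26 and k·83 into factor pairs; take k = 12
k = 12: N1·N3 = 312 = 12·26, N2·N4 = 996 = 83·12
achieved = 12·26/(83·12) = 26/83; |achieved − target| = 0 ≤ 13/4150 ✓

N1=12 N2=83 N3=26 N4=12 achieved=26/83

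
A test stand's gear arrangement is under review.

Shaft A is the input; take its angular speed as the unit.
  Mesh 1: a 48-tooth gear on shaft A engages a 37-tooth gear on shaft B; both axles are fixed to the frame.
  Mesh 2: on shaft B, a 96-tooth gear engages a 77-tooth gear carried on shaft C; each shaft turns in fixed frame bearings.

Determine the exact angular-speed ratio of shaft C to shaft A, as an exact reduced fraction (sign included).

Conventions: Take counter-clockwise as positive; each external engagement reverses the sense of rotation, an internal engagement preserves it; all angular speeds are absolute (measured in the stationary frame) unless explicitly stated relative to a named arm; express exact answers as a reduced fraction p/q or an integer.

4608/2849

class = fixed-axis compound train [2 meshes; 2 ratios multiply, 2 sense flips]
mesh 1 [48T→37T]: running ratio 48/37, sense −
mesh 2 [96T→77T]: running ratio 4608/2849, sense +
ω_out/ω_in = 4608/2849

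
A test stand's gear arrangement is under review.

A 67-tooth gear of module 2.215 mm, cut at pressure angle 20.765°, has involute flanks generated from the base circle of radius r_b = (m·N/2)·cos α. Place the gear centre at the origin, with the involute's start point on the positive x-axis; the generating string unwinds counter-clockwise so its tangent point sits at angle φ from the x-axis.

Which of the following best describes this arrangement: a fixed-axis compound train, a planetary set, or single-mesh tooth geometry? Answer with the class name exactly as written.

single-mesh involute tooth geometry (67T wheel at module 2.215)
classification: single-mesh tooth geometry

single-mesh tooth geometry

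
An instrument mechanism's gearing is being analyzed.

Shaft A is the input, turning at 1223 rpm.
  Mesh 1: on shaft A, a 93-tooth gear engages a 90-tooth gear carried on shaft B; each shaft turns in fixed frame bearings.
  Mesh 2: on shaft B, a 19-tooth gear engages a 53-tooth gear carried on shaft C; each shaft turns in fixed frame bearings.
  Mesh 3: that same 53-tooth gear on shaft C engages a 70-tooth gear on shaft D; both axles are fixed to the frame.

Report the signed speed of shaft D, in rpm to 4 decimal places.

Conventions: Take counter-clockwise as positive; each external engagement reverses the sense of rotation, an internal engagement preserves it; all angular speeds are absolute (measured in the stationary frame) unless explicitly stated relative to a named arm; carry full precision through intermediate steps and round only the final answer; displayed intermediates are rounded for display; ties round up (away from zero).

-343.0224 rpm

class = fixed-axis compound train [3 meshes; 3 ratios multiply, 3 sense flips]
mesh 1 [93T→90T]: ω = 1223.0000×93/90 = 1263.7667 rpm, sense flips to −
mesh 2 [19T→53T]: ω = 1263.7667×19/53 = 453.0484 rpm, sense flips to +
mesh 3 [53T→70T]: ω = 453.0484×53/70 = 343.0224 rpm, sense flips to −
signed output speed = -343.0224 rpm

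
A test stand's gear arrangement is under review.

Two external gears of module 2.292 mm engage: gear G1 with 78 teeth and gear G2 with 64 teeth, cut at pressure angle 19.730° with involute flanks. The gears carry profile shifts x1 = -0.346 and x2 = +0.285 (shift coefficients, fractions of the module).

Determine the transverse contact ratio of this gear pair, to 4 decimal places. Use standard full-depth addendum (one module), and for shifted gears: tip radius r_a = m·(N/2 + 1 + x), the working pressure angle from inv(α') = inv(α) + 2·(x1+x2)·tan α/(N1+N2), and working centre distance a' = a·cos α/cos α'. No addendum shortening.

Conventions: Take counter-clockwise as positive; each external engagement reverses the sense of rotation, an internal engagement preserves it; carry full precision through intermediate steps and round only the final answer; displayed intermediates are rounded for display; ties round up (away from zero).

1.8156

topology: single-mesh involute geometry — m = 2.292, 78T/64T pair
base radii: r_b1 = 84.140380, r_b2 = 69.038261
tip radii: r_a1 = 90.886968, r_a2 = 76.289220
inv(α') = inv(19.730°) + 2·(-0.346+0.285)·tan α/(78+64) = 0.01398108  ⇒  α' = 19.59170°
a' = a·cos α / cos α' = 162.7320·cos 19.730°/cos 19.59170° = 162.591716
action lengths: √(r_a1²−r_b1²) = 34.363314, √(r_a2²−r_b2²) = 32.461726
base pitch p_b = π·m·cos α = 6.777815
CR = (34.363314 + 32.461726 − 162.591716·sin 19.59170°)/6.777815 = 1.815569
contact ratio ≈ 1.8156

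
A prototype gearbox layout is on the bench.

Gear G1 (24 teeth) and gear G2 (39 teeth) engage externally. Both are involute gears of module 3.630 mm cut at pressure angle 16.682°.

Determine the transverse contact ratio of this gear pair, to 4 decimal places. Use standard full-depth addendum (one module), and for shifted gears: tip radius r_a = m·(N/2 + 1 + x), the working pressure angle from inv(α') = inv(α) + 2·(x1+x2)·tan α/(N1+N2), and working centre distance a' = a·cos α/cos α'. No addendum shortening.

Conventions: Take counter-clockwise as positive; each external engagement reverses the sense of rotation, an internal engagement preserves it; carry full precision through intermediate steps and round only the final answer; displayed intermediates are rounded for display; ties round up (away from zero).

1.8194

recognized (one external pair, fixed centres): single-mesh tooth geometry, m = 3.630, N1 = 24, N2 = 39
base radii: r_b1 = 41.726678, r_b2 = 67.805852
tip radii: r_a1 = 47.190000, r_a2 = 74.415000
no profile shift: α' = α, a' = a
action lengths: √(r_a1²−r_b1²) = 22.040427, √(r_a2²−r_b2²) = 30.658745
base pitch p_b = π·m·cos α = 10.924019
CR = (22.040427 + 30.658745 − 114.345000·sin 16.68200°)/10.924019 = 1.819417
contact ratio ≈ 1.8194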